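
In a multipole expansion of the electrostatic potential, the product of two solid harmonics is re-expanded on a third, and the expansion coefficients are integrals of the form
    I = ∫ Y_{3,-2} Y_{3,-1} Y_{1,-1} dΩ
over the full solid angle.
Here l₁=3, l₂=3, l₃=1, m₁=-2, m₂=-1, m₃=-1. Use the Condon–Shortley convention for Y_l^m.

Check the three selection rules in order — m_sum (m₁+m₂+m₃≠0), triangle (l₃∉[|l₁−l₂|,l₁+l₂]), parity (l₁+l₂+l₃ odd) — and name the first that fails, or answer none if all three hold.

azimuthal sum: -2 − 1 − 1 = -4  ✗
0 ≤ 1 ≤ 6 (triangle on l)
L = 3 + 3 + 1 = 7 (odd)

m_sum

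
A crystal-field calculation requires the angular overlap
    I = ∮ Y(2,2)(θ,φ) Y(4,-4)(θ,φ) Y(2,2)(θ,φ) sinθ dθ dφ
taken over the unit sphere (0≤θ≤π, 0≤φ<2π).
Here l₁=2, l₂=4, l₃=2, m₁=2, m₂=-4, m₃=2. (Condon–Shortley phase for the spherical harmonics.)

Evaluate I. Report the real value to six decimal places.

0.337168

Rules hold: Σm=0, L=8 even, 2≤2≤6.
N = 5·9·5 = 225
Δ = 4!·0!·4!/9! = 1/630
Racah Σ t=2..2: t=2:+1/16 = 1/16
⇒ 3j(2 4 2; 0 0 0)² = 2/35, sgn +1
Racah Σ t=0..0: t=0:+1/576 = 1/576
⇒ 3j(2 4 2; 2 -4 2)² = 1/9, sgn +1
4πI² = N·(3j₀)²·(3jₘ)² = 10/7
I = +1·√(1.42857/4π) = 0.33716777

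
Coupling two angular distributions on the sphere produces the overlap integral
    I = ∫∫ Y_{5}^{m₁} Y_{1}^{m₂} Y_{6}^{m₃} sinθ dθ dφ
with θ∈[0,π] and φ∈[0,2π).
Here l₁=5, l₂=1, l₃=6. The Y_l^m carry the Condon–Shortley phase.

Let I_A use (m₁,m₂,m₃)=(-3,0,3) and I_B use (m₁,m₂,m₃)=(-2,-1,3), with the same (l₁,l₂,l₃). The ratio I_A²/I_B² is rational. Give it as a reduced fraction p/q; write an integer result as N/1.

3/4

l's match ⇒ only the (l;m) 3-j factors differ between A and B.
A: triangle coeff Δ(5,1,6) = 1/858; Σ_t [0,0]: t=0:+1/80640 = 1/80640; (3j)²=9/286 [(5 1 6; -3 0 3)], sign=-1
B: triangle coeff Δ(5,1,6) = 1/858; Σ_t [0,0]: t=0:+1/60480 = 1/60480; (3j)²=6/143 [(5 1 6; -2 -1 3)], sign=-1
I_A²/I_B² = (9/286)/(6/143) = 3/4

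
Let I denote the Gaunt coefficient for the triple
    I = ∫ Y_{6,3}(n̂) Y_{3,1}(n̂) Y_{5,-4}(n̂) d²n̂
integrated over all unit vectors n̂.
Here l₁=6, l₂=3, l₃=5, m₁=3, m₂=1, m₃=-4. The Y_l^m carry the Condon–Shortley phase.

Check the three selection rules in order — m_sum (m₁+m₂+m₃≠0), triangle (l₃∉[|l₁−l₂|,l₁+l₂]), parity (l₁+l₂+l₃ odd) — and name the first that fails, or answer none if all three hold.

none

Σmᵢ = 0  ✓
l₃∈[|l₁−l₂|,l₁+l₂]=[3,9], have l₃=5  ✓
Σlᵢ = 14 ⇒ even  ✓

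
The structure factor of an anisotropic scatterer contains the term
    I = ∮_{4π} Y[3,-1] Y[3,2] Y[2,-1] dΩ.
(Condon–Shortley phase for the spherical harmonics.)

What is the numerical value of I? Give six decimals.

0.162868

m-sum 0 ✓  L=8 even ✓  0≤2≤6 ✓
Π(2lᵢ+1) = 7×7×5 = 245
triangle coeff Δ(3,3,2) = 1/3780
Σ_t [1,3]: t=1:−1/24 t=2:+1/4 t=3:−1/24 = 1/6
(3j)²=4/105 [(3 3 2; 0 0 0)], sign=+1
Σ_t [3,4]: t=3:−1/12 t=4:+1/48 = -1/16
(3j)²=1/28 [(3 3 2; -1 2 -1)], sign=+1
⇒ 4πI² = 1/3
I = (+1)√(1/3/(4π)) = 0.16286750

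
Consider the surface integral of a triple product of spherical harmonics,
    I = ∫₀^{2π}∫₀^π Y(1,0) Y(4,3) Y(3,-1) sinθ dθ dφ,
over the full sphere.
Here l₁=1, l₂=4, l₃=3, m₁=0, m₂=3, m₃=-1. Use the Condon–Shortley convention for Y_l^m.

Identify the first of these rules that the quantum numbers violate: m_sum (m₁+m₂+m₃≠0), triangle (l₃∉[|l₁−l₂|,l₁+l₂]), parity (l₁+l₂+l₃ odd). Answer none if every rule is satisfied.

Σmᵢ = 2  ✗
l₃∈[|l₁−l₂|,l₁+l₂]=[3,5], have l₃=3
Σlᵢ = 8 ⇒ even

m_sum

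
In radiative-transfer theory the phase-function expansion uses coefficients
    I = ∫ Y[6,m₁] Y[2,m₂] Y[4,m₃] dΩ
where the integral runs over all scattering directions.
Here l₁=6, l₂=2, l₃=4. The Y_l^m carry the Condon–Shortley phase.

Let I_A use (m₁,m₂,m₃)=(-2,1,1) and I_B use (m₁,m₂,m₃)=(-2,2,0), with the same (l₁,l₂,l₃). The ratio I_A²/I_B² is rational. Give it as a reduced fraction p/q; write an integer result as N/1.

16/5

Shared (l₁,l₂,l₃)=(6,2,4): N and (l;000)² cancel in I_A²/I_B².
A: Δ = 4!·8!·0!/13! = 1/6435; Racah Σ t=3..3: t=3:−1/4320 = -1/4320; ⇒ 3j(6 2 4; -2 1 1)² = 224/6435, sgn +1
B: Δ = 4!·8!·0!/13! = 1/6435; Racah Σ t=4..4: t=4:+1/13824 = 1/13824; ⇒ 3j(6 2 4; -2 2 0)² = 14/1287, sgn +1
I_A²/I_B² = (224/6435)/(14/1287) = 16/5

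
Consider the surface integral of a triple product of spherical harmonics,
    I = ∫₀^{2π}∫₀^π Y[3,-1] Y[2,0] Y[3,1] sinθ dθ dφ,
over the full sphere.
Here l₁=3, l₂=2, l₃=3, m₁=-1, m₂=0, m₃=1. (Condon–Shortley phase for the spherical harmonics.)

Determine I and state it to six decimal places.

-0.126157

Rules hold: Σm=0, L=8 even, 1≤3≤5.
N = 7·5·7 = 245
Δ = 2!·4!·2!/9! = 1/3780
Racah Σ t=0..2: t=0:+1/24 t=1:−1/4 t=2:+1/24 = -1/6
⇒ 3j(3 2 3; 0 0 0)² = 4/105, sgn +1
Racah Σ t=0..2: t=0:+1/96 t=1:−1/6 t=2:+1/16 = -3/32
⇒ 3j(3 2 3; -1 0 1)² = 3/140, sgn -1
4πI² = N·(3j₀)²·(3jₘ)² = 1/5
I = -1·√(0.2/4π) = -0.12615663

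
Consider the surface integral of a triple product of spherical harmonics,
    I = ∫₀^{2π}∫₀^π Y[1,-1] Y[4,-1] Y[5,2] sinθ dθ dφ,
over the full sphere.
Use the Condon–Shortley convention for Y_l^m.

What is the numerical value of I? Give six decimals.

m-sum 0 ✓  L=10 even ✓  3≤5≤5 ✓
Π(2lᵢ+1) = 3×9×11 = 297
triangle coeff Δ(1,4,5) = 1/495
Σ_t [0,0]: t=0:+1/576 = 1/576
(3j)²=5/99 [(1 4 5; 0 0 0)], sign=-1
Σ_t [0,0]: t=0:+1/1440 = 1/1440
(3j)²=7/165 [(1 4 5; -1 -1 2)], sign=-1
⇒ 4πI² = 7/11
I = (+1)√(7/11/(4π)) = 0.22503380

0.225034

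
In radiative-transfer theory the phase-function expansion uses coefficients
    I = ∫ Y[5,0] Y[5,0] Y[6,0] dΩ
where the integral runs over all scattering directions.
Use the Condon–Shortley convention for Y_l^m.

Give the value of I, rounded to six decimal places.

0.122728

Rules hold: Σm=0, L=16 even, 0≤6≤10.
N = 11·11·13 = 1573
Δ = 4!·6!·6!/17! = 1/28588560
Racah Σ t=0..4: t=0:+1/345600 t=1:−1/13824 t=2:+1/5184 t=3:−1/13824 t=4:+1/345600 = 7/129600
⇒ 3j(5 5 6; 0 0 0)² = 80/7293, sgn +1
(m-triple is (0,0,0) — same symbol as above.)
4πI² = N·(3j₀)²·(3jₘ)² = 6400/33813
I = +1·√(0.189276/4π) = 0.12272787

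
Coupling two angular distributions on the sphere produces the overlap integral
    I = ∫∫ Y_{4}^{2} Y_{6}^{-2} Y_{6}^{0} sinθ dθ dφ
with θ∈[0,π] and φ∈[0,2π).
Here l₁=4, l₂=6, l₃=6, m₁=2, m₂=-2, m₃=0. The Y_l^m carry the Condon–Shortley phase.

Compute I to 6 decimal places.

-0.107540

Checks pass: Σm=0; 16 even; l₃=6∈[2,10].
(2·4+1)(2·6+1)(2·6+1) = 1521
Δ: 4! 4! 8! / 17! → 1/15315300
sum: t=0:+1/829440 t=1:−1/25920 t=2:+1/9216 t=3:−1/25920 t=4:+1/829440 = 7/207360
3j²(4 6 6; 0 0 0) = Δ·Π!·Σ² = 28/2431  (sign +1)
sum: t=0:+1/55296 t=1:−1/25920 t=2:+1/138240 = -11/829440
3j²(4 6 6; 2 -2 0) = Δ·Π!·Σ² = 11/1326  (sign -1)
combine: 4πI² = 1521·28/2431·11/1326 = 42/289
take √, sign -1: I = -0.10754019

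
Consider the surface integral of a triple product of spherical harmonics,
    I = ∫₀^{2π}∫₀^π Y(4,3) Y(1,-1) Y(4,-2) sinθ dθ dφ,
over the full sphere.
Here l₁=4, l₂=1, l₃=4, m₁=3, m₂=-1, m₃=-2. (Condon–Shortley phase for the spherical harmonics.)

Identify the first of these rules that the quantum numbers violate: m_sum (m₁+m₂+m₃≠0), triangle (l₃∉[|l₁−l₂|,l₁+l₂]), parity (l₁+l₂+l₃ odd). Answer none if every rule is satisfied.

Σmᵢ = 0  ✓
l₃∈[|l₁−l₂|,l₁+l₂]=[3,5], have l₃=4  ✓
Σlᵢ = 9 ⇒ odd  ✗

parity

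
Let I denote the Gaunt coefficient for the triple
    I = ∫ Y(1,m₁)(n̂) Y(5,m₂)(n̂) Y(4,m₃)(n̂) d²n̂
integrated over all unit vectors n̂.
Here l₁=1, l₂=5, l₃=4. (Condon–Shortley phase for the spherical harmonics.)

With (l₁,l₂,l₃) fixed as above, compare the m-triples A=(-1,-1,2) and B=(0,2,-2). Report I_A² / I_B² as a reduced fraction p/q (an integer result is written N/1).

l's match ⇒ only the (l;m) 3-j factors differ between A and B.
A: triangle coeff Δ(1,5,4) = 1/495; Σ_t [2,2]: t=2:+1/2880 = 1/2880; (3j)²=2/165 [(1 5 4; -1 -1 2)], sign=+1
B: triangle coeff Δ(1,5,4) = 1/495; Σ_t [1,1]: t=1:−1/1440 = -1/1440; (3j)²=7/165 [(1 5 4; 0 2 -2)], sign=-1
I_A²/I_B² = (2/165)/(7/165) = 2/7

2/7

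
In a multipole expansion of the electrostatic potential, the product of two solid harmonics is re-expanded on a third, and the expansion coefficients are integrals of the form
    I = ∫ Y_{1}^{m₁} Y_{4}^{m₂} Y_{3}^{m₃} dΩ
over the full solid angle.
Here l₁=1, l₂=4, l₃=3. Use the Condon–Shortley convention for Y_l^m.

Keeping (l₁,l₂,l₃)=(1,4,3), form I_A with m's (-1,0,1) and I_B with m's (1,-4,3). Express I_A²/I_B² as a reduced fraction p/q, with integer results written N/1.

Shared (l₁,l₂,l₃)=(1,4,3): N and (l;000)² cancel in I_A²/I_B².
A: Δ = 2!·0!·6!/9! = 1/252; Racah Σ t=2..2: t=2:+1/96 = 1/96; ⇒ 3j(1 4 3; -1 0 1)² = 1/42, sgn +1
B: Δ = 2!·0!·6!/9! = 1/252; Racah Σ t=0..0: t=0:+1/1440 = 1/1440; ⇒ 3j(1 4 3; 1 -4 3)² = 1/9, sgn +1
I_A²/I_B² = (1/42)/(1/9) = 3/14

3/14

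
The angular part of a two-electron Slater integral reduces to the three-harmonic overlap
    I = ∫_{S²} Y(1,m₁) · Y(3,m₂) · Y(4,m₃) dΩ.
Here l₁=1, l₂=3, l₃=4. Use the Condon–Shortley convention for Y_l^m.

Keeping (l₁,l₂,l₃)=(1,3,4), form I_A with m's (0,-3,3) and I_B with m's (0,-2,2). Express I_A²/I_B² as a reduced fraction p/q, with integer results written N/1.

Shared (l₁,l₂,l₃)=(1,3,4): N and (l;000)² cancel in I_A²/I_B².
A: Δ = 0!·2!·6!/9! = 1/252; Racah Σ t=0..0: t=0:+1/720 = 1/720; ⇒ 3j(1 3 4; 0 -3 3)² = 1/36, sgn -1
B: Δ = 0!·2!·6!/9! = 1/252; Racah Σ t=0..0: t=0:+1/120 = 1/120; ⇒ 3j(1 3 4; 0 -2 2)² = 1/21, sgn +1
I_A²/I_B² = (1/36)/(1/21) = 7/12

7/12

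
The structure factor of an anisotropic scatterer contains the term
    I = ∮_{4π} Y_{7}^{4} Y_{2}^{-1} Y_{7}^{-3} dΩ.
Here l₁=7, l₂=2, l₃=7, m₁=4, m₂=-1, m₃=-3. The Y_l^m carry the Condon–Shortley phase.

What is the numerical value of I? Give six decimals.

0.162315

m-sum 0 ✓  L=16 even ✓  5≤7≤9 ✓
Π(2lᵢ+1) = 15×5×15 = 1125
triangle coeff Δ(7,2,7) = 1/185640
Σ_t [0,2]: t=0:+1/2419200 t=1:−1/518400 t=2:+1/2419200 = -1/907200
(3j)²=56/3315 [(7 2 7; 0 0 0)], sign=+1
Σ_t [0,1]: t=0:+1/4354560 t=1:−1/14515200 = 1/6220800
(3j)²=77/4420 [(7 2 7; 4 -1 -3)], sign=+1
⇒ 4πI² = 16170/48841
I = (+1)√(16170/48841/(4π)) = 0.16231468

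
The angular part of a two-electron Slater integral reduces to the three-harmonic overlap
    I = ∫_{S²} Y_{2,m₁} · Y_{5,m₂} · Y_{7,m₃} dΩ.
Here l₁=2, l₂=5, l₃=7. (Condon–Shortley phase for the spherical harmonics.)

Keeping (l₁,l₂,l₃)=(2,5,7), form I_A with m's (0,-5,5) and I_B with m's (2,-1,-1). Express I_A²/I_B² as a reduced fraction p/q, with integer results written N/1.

33/35

Same 2,5,7: normalisation and zero-m 3j drop out of the ratio.
A: Δ: 0! 4! 10! / 15! → 1/15015; sum: t=0:+1/14515200 = 1/14515200; 3j²(2 5 7; 0 -5 5) = Δ·Π!·Σ² = 2/455  (sign +1)
B: Δ: 0! 4! 10! / 15! → 1/15015; sum: t=0:+1/414720 = 1/414720; 3j²(2 5 7; 2 -1 -1) = Δ·Π!·Σ² = 2/429  (sign +1)
I_A²/I_B² = (2/455)/(2/429) = 33/35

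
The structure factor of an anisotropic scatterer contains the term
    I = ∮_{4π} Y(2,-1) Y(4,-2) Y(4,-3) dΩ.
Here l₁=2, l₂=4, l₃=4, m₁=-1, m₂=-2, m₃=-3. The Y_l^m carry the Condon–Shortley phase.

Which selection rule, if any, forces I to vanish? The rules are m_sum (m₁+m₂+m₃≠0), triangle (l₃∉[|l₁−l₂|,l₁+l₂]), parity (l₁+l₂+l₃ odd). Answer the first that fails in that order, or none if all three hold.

m₁+m₂+m₃ = -1 − 2 − 3 = -6  ✗
triangle: |2−4|=2 ≤ l₃=4 ≤ 2+4=6
parity: l₁+l₂+l₃ = 10 is even

m_sum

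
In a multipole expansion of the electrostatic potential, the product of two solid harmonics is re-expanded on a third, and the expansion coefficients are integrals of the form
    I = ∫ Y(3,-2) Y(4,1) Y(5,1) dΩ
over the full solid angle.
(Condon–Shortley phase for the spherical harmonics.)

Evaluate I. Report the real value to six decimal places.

Checks pass: Σm=0; 12 even; l₃=5∈[1,7].
(2·3+1)(2·4+1)(2·5+1) = 693
Δ: 2! 4! 6! / 13! → 1/180180
sum: t=0:+1/576 t=1:−1/144 t=2:+1/576 = -1/288
3j²(3 4 5; 0 0 0) = Δ·Π!·Σ² = 20/1001  (sign +1)
sum: t=1:−1/1152 t=2:+1/432 = 5/3456
3j²(3 4 5; -2 1 1) = Δ·Π!·Σ² = 625/36036  (sign +1)
combine: 4πI² = 693·20/1001·625/36036 = 3125/13013
take √, sign +1: I = 0.13823925

0.138239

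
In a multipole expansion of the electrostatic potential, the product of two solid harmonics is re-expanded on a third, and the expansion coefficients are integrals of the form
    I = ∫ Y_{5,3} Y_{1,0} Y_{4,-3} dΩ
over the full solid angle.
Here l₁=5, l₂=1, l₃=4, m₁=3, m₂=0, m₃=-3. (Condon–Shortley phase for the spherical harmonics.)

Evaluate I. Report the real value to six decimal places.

-0.196426

Rules hold: Σm=0, L=10 even, 4≤4≤6.
N = 11·3·9 = 297
Δ = 2!·8!·0!/11! = 1/495
Racah Σ t=1..1: t=1:−1/576 = -1/576
⇒ 3j(5 1 4; 0 0 0)² = 5/99, sgn -1
Racah Σ t=1..1: t=1:−1/5040 = -1/5040
⇒ 3j(5 1 4; 3 0 -3)² = 16/495, sgn +1
4πI² = N·(3j₀)²·(3jₘ)² = 16/33
I = -1·√(0.484848/4π) = -0.19642560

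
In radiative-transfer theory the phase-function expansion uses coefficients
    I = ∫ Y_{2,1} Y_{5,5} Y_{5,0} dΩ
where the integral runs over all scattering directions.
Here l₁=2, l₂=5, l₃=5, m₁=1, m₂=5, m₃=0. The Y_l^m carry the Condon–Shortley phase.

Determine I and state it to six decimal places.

1 + 5 + 0 = 6 ≠ 0: azimuthal integral kills it; I = 0

0.000000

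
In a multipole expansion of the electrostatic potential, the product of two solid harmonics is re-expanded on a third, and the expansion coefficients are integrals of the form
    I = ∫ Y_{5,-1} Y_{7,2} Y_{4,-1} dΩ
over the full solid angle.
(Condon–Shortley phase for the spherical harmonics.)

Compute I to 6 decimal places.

m-sum 0 ✓  L=16 even ✓  2≤4≤12 ✓
Π(2lᵢ+1) = 11×15×9 = 1485
triangle coeff Δ(5,7,4) = 1/6126120
Σ_t [3,5]: t=3:−1/69120 t=4:+1/20736 t=5:−1/69120 = 1/51840
(3j)²=280/21879 [(5 7 4; 0 0 0)], sign=+1
Σ_t [4,6]: t=4:+1/138240 t=5:−1/34560 t=6:+1/103680 = -1/82944
(3j)²=125/9724 [(5 7 4; -1 2 -1)], sign=+1
⇒ 4πI² = 131250/537251
I = (+1)√(131250/537251/(4π)) = 0.13942996

0.139430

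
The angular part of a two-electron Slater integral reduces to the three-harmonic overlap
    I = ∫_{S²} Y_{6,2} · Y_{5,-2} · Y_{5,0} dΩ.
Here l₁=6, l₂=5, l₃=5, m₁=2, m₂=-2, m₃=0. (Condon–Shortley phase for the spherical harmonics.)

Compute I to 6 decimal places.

-0.043391

Rules hold: Σm=0, L=16 even, 1≤5≤11.
N = 13·11·11 = 1573
Δ = 6!·6!·4!/17! = 1/28588560
Racah Σ t=1..5: t=1:−1/345600 t=2:+1/13824 t=3:−1/5184 t=4:+1/13824 t=5:−1/345600 = -7/129600
⇒ 3j(6 5 5; 0 0 0)² = 80/7293, sgn +1
Racah Σ t=0..3: t=0:+1/207360 t=1:−1/17280 t=2:+1/13824 t=3:−1/103680 = 1/103680
⇒ 3j(6 5 5; 2 -2 0)² = 10/7293, sgn -1
4πI² = N·(3j₀)²·(3jₘ)² = 800/33813
I = -1·√(0.0236595/4π) = -0.04339086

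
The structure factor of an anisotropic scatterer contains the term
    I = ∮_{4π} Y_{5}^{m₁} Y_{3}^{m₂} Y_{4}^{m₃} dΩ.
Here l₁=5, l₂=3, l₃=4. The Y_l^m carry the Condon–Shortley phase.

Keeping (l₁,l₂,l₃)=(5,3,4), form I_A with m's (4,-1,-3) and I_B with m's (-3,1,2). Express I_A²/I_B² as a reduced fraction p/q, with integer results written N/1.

Shared (l₁,l₂,l₃)=(5,3,4): N and (l;000)² cancel in I_A²/I_B².
A: Δ = 4!·6!·2!/13! = 1/180180; Racah Σ t=0..1: t=0:+1/5760 t=1:−1/4320 = -1/17280; ⇒ 3j(5 3 4; 4 -1 -3)² = 7/4290, sgn +1
B: Δ = 4!·6!·2!/13! = 1/180180; Racah Σ t=2..4: t=2:+1/5760 t=3:−1/720 t=4:+1/2304 = -1/1280; ⇒ 3j(5 3 4; -3 1 2)² = 27/1430, sgn -1
I_A²/I_B² = (7/4290)/(27/1430) = 7/81

7/81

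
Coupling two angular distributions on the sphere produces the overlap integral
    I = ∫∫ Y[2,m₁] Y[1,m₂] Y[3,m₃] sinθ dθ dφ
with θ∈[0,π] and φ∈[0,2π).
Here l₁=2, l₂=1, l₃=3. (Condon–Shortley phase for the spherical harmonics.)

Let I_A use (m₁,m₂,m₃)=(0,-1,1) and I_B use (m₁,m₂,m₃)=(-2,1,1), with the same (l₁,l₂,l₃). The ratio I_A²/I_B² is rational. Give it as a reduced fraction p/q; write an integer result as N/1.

l's match ⇒ only the (l;m) 3-j factors differ between A and B.
A: triangle coeff Δ(2,1,3) = 1/105; Σ_t [0,0]: t=0:+1/8 = 1/8; (3j)²=2/35 [(2 1 3; 0 -1 1)], sign=+1
B: triangle coeff Δ(2,1,3) = 1/105; Σ_t [0,0]: t=0:+1/48 = 1/48; (3j)²=1/105 [(2 1 3; -2 1 1)], sign=+1
I_A²/I_B² = (2/35)/(1/105) = 6/1

6/1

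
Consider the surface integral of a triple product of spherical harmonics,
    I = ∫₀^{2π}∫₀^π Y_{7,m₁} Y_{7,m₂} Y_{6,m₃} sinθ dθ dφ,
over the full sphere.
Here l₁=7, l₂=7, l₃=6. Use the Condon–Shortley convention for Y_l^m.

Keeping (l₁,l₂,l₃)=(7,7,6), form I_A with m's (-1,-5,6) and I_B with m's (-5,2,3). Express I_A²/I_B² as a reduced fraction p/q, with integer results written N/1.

352/15

l's match ⇒ only the (l;m) 3-j factors differ between A and B.
A: triangle coeff Δ(7,7,6) = 1/2444321880; Σ_t [2,2]: t=2:+1/746496000 = 1/746496000; (3j)²=616/62985 [(7 7 6; -1 -5 6)], sign=+1
B: triangle coeff Δ(7,7,6) = 1/2444321880; Σ_t [6,8]: t=6:+1/37324800 t=7:−1/29030400 t=8:+1/232243200 = -1/298598400; (3j)²=7/16796 [(7 7 6; -5 2 3)], sign=+1
I_A²/I_B² = (616/62985)/(7/16796) = 352/15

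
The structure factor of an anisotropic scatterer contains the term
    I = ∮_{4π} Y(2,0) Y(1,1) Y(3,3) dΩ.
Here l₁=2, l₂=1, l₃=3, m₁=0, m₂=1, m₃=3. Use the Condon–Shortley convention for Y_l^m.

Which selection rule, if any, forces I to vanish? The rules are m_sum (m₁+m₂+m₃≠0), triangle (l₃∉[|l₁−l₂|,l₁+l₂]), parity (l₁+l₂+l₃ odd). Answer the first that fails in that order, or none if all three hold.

m_sum

m₁+m₂+m₃ = 0 + 1 + 3 = 4  ✗
triangle: |2−1|=1 ≤ l₃=3 ≤ 2+1=3
parity: l₁+l₂+l₃ = 6 is even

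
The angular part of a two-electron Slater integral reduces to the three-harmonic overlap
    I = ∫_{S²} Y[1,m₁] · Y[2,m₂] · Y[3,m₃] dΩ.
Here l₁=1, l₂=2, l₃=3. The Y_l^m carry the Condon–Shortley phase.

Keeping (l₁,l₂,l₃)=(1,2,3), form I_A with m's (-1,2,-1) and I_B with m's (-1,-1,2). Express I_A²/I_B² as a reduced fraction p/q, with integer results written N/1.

Shared (l₁,l₂,l₃)=(1,2,3): N and (l;000)² cancel in I_A²/I_B².
A: Δ = 0!·2!·4!/7! = 1/105; Racah Σ t=0..0: t=0:+1/48 = 1/48; ⇒ 3j(1 2 3; -1 2 -1)² = 1/105, sgn +1
B: Δ = 0!·2!·4!/7! = 1/105; Racah Σ t=0..0: t=0:+1/12 = 1/12; ⇒ 3j(1 2 3; -1 -1 2)² = 2/21, sgn -1
I_A²/I_B² = (1/105)/(2/21) = 1/10

1/10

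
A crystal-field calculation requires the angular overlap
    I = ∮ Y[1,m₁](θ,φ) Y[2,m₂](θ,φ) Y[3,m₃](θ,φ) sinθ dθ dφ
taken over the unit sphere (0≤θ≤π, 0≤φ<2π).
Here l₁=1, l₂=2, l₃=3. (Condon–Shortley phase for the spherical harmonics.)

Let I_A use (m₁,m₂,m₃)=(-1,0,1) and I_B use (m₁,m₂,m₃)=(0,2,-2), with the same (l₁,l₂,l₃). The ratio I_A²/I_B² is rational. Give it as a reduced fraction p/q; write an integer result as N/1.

6/5

Same 1,2,3: normalisation and zero-m 3j drop out of the ratio.
A: Δ: 0! 2! 4! / 7! → 1/105; sum: t=0:+1/8 = 1/8; 3j²(1 2 3; -1 0 1) = Δ·Π!·Σ² = 2/35  (sign +1)
B: Δ: 0! 2! 4! / 7! → 1/105; sum: t=0:+1/24 = 1/24; 3j²(1 2 3; 0 2 -2) = Δ·Π!·Σ² = 1/21  (sign -1)
I_A²/I_B² = (2/35)/(1/21) = 6/5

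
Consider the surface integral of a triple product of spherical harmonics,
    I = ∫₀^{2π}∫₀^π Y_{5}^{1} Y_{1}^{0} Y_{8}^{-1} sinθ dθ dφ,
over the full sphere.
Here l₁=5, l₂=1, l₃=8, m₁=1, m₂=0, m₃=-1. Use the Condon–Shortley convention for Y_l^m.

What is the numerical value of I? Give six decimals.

0.000000

|5−1|≤8≤5+1 violated ⇒ I = 0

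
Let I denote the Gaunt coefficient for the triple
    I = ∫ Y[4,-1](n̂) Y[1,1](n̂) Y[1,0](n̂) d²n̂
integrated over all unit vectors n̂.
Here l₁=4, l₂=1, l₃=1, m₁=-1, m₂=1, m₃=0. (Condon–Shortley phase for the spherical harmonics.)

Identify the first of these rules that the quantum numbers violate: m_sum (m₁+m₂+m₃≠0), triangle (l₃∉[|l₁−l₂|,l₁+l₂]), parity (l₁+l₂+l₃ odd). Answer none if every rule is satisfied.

Σmᵢ = 0  ✓
l₃∈[|l₁−l₂|,l₁+l₂]=[3,5], have l₃=1  ✗
Σlᵢ = 6 ⇒ even

triangle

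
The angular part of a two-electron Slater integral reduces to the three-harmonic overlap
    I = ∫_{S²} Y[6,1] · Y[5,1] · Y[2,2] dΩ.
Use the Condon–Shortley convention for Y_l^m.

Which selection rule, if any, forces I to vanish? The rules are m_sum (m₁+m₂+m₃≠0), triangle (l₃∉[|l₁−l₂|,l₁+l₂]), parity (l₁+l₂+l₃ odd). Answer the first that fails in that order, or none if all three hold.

m_sum

m₁+m₂+m₃ = 1 + 1 + 2 = 4  ✗
triangle: |6−5|=1 ≤ l₃=2 ≤ 6+5=11
parity: l₁+l₂+l₃ = 13 is odd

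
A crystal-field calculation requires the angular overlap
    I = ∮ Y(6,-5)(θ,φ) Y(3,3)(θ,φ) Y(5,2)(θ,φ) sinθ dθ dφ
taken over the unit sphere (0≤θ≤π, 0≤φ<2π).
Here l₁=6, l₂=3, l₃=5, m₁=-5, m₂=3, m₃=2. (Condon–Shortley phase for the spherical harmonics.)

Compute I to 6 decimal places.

m-sum 0 ✓  L=14 even ✓  3≤5≤9 ✓
Π(2lᵢ+1) = 13×7×11 = 1001
triangle coeff Δ(6,3,5) = 1/675675
Σ_t [1,3]: t=1:−1/8640 t=2:+1/2304 t=3:−1/8640 = 7/34560
(3j)²=7/429 [(6 3 5; 0 0 0)], sign=-1
Σ_t [4,4]: t=4:+1/241920 = 1/241920
(3j)²=2/91 [(6 3 5; -5 3 2)], sign=-1
⇒ 4πI² = 14/39
I = (+1)√(14/39/(4π)) = 0.16901560

0.169016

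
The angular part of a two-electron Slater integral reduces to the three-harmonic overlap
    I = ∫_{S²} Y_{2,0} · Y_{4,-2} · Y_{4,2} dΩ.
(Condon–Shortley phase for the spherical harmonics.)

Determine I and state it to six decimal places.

0.065536

Rules hold: Σm=0, L=10 even, 2≤4≤6.
N = 5·9·9 = 405
Δ = 2!·2!·6!/11! = 1/13860
Racah Σ t=0..2: t=0:+1/192 t=1:−1/36 t=2:+1/192 = -5/288
⇒ 3j(2 4 4; 0 0 0)² = 20/693, sgn -1
Racah Σ t=0..2: t=0:+1/192 t=1:−1/120 t=2:+1/2880 = -1/360
⇒ 3j(2 4 4; 0 -2 2)² = 16/3465, sgn -1
4πI² = N·(3j₀)²·(3jₘ)² = 320/5929
I = +1·√(0.053972/4π) = 0.06553591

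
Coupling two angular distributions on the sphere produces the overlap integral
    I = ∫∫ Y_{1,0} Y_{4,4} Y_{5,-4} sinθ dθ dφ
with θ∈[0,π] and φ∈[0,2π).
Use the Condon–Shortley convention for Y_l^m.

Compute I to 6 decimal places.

m-sum 0 ✓  L=10 even ✓  3≤5≤5 ✓
Π(2lᵢ+1) = 3×9×11 = 297
triangle coeff Δ(1,4,5) = 1/495
Σ_t [0,0]: t=0:+1/576 = 1/576
(3j)²=5/99 [(1 4 5; 0 0 0)], sign=-1
Σ_t [0,0]: t=0:+1/40320 = 1/40320
(3j)²=1/55 [(1 4 5; 0 4 -4)], sign=-1
⇒ 4πI² = 3/11
I = (+1)√(3/11/(4π)) = 0.14731920

0.147319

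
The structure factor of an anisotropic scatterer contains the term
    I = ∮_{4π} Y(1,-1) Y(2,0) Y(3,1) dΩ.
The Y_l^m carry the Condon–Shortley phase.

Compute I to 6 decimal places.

-0.202301

Rules hold: Σm=0, L=6 even, 1≤3≤3.
N = 3·5·7 = 105
Δ = 0!·2!·4!/7! = 1/105
Racah Σ t=0..0: t=0:+1/4 = 1/4
⇒ 3j(1 2 3; 0 0 0)² = 3/35, sgn -1
Racah Σ t=0..0: t=0:+1/8 = 1/8
⇒ 3j(1 2 3; -1 0 1)² = 2/35, sgn +1
4πI² = N·(3j₀)²·(3jₘ)² = 18/35
I = -1·√(0.514286/4π) = -0.20230066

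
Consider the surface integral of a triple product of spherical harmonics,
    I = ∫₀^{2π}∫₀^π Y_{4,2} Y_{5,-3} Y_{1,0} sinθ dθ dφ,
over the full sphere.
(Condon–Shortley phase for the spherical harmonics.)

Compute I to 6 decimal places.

0.000000

2 − 3 + 0 = -1 ≠ 0: azimuthal integral kills it; I = 0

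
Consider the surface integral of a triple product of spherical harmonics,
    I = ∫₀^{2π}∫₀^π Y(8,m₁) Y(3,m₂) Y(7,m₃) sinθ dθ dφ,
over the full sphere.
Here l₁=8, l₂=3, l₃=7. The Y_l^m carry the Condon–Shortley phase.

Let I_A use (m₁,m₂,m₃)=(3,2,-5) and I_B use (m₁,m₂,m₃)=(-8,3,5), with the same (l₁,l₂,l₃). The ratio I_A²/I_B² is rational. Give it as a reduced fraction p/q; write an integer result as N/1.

200/91

Same 8,3,7: normalisation and zero-m 3j drop out of the ratio.
A: Δ: 4! 12! 2! / 19! → 1/5290740; sum: t=3:−1/87091200 t=4:+1/958003200 = -1/95800320; 3j²(8 3 7; 3 2 -5) = Δ·Π!·Σ² = 1000/88179  (sign -1)
B: Δ: 4! 12! 2! / 19! → 1/5290740; sum: t=4:+1/22992076800 = 1/22992076800; 3j²(8 3 7; -8 3 5) = Δ·Π!·Σ² = 5/969  (sign +1)
I_A²/I_B² = (1000/88179)/(5/969) = 200/91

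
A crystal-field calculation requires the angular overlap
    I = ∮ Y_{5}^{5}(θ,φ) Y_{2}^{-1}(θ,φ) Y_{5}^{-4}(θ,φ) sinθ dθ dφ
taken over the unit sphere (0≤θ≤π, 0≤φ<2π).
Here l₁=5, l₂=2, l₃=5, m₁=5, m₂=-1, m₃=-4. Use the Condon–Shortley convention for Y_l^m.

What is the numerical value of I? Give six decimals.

-0.187924

Checks pass: Σm=0; 12 even; l₃=5∈[3,7].
(2·5+1)(2·2+1)(2·5+1) = 605
Δ: 2! 8! 2! / 13! → 1/38610
sum: t=0:+1/2880 t=1:−1/576 t=2:+1/2880 = -1/960
3j²(5 2 5; 0 0 0) = Δ·Π!·Σ² = 10/429  (sign +1)
sum: t=0:+1/80640 = 1/80640
3j²(5 2 5; 5 -1 -4) = Δ·Π!·Σ² = 9/286  (sign -1)
combine: 4πI² = 605·10/429·9/286 = 75/169
take √, sign -1: I = -0.18792404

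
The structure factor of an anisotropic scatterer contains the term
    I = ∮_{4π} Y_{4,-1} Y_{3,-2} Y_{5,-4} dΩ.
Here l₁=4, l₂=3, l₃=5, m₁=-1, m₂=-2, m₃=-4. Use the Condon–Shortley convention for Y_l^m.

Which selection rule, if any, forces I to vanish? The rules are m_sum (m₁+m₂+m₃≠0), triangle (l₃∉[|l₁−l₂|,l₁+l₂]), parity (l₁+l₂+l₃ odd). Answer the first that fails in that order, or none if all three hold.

azimuthal sum: -1 − 2 − 4 = -7  ✗
1 ≤ 5 ≤ 7 (triangle on l)
L = 4 + 3 + 5 = 12 (even)

m_sum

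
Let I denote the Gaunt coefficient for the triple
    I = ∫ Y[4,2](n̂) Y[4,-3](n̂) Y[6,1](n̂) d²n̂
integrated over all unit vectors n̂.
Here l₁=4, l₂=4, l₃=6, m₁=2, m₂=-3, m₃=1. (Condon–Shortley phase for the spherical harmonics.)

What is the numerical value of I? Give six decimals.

0.160153

Checks pass: Σm=0; 14 even; l₃=6∈[0,8].
(2·4+1)(2·4+1)(2·6+1) = 1053
Δ: 2! 6! 6! / 15! → 1/1261260
sum: t=0:+1/4608 t=1:−1/1296 t=2:+1/4608 = -7/20736
3j²(4 4 6; 0 0 0) = Δ·Π!·Σ² = 20/1287  (sign -1)
sum: t=0:+1/11520 t=1:−1/86400 = 13/172800
3j²(4 4 6; 2 -3 1) = Δ·Π!·Σ² = 13/660  (sign -1)
combine: 4πI² = 1053·20/1287·13/660 = 39/121
take √, sign +1: I = 0.16015286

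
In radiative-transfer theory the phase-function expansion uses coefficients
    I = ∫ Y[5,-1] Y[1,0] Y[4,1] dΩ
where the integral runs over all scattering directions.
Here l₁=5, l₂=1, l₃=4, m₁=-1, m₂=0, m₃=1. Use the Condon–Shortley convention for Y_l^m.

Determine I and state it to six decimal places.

-0.240571

m-sum 0 ✓  L=10 even ✓  4≤4≤6 ✓
Π(2lᵢ+1) = 11×3×9 = 297
triangle coeff Δ(5,1,4) = 1/495
Σ_t [1,1]: t=1:−1/576 = -1/576
(3j)²=5/99 [(5 1 4; 0 0 0)], sign=-1
Σ_t [1,1]: t=1:−1/720 = -1/720
(3j)²=8/165 [(5 1 4; -1 0 1)], sign=+1
⇒ 4πI² = 8/11
I = (-1)√(8/11/(4π)) = -0.24057125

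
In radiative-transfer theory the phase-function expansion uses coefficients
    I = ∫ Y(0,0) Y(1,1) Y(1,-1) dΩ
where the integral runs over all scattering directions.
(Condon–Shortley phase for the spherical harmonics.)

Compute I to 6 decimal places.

Rules hold: Σm=0, L=2 even, 1≤1≤1.
N = 1·3·3 = 9
Δ = 0!·0!·2!/3! = 1/3
Racah Σ t=0..0: t=0:+1/1 = 1/1
⇒ 3j(0 1 1; 0 0 0)² = 1/3, sgn -1
Racah Σ t=0..0: t=0:+1/2 = 1/2
⇒ 3j(0 1 1; 0 1 -1)² = 1/3, sgn +1
4πI² = N·(3j₀)²·(3jₘ)² = 1/1
I = -1·√(1/4π) = -0.28209479

-0.282095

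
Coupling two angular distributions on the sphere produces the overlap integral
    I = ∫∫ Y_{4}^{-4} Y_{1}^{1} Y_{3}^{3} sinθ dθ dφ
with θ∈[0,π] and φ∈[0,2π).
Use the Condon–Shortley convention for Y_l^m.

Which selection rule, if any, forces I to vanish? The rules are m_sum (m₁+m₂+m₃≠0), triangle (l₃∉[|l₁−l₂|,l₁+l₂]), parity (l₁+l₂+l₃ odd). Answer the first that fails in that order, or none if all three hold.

none

Σmᵢ = 0  ✓
l₃∈[|l₁−l₂|,l₁+l₂]=[3,5], have l₃=3  ✓
Σlᵢ = 8 ⇒ even  ✓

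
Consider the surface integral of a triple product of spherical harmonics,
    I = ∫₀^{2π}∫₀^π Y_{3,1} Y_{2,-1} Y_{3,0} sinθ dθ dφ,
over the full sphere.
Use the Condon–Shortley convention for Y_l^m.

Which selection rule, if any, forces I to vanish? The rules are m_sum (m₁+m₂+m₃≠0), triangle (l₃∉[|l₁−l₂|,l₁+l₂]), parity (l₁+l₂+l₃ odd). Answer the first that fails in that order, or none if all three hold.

azimuthal sum: 1 − 1 + 0 = 0  ✓
1 ≤ 3 ≤ 5 (triangle on l)  ✓
L = 3 + 2 + 3 = 8 (even)  ✓

none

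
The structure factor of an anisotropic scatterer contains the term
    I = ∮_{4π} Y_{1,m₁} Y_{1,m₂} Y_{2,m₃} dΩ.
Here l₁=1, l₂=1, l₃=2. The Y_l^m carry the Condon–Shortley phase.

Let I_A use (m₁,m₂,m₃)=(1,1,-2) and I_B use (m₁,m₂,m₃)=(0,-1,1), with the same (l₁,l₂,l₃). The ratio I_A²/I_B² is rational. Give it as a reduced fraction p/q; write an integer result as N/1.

2/1

Shared (l₁,l₂,l₃)=(1,1,2): N and (l;000)² cancel in I_A²/I_B².
A: Δ = 0!·2!·2!/5! = 1/30; Racah Σ t=0..0: t=0:+1/4 = 1/4; ⇒ 3j(1 1 2; 1 1 -2)² = 1/5, sgn +1
B: Δ = 0!·2!·2!/5! = 1/30; Racah Σ t=0..0: t=0:+1/2 = 1/2; ⇒ 3j(1 1 2; 0 -1 1)² = 1/10, sgn -1
I_A²/I_B² = (1/5)/(1/10) = 2/1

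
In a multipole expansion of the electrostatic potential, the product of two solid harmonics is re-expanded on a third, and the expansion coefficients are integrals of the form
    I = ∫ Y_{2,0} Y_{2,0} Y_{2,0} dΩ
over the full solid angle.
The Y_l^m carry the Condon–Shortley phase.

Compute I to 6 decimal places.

0.180224

m-sum 0 ✓  L=6 even ✓  0≤2≤4 ✓
Π(2lᵢ+1) = 5×5×5 = 125
triangle coeff Δ(2,2,2) = 1/630
Σ_t [0,2]: t=0:+1/8 t=1:−1/1 t=2:+1/8 = -3/4
(3j)²=2/35 [(2 2 2; 0 0 0)], sign=-1
(m-triple is (0,0,0) — same symbol as above.)
⇒ 4πI² = 20/49
I = (+1)√(20/49/(4π)) = 0.18022375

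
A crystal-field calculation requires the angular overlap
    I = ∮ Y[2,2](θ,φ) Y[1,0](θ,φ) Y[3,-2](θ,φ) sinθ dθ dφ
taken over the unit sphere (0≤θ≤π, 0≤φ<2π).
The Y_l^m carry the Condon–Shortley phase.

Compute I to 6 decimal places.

Checks pass: Σm=0; 6 even; l₃=3∈[1,3].
(2·2+1)(2·1+1)(2·3+1) = 105
Δ: 0! 4! 2! / 7! → 1/105
sum: t=0:+1/4 = 1/4
3j²(2 1 3; 0 0 0) = Δ·Π!·Σ² = 3/35  (sign -1)
sum: t=0:+1/24 = 1/24
3j²(2 1 3; 2 0 -2) = Δ·Π!·Σ² = 1/21  (sign -1)
combine: 4πI² = 105·3/35·1/21 = 3/7
take √, sign +1: I = 0.18467439

0.184674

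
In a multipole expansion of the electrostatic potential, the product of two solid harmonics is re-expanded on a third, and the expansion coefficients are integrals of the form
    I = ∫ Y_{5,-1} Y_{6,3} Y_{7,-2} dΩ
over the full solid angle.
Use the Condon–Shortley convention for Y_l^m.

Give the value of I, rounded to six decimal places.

m-sum 0 ✓  L=18 even ✓  1≤7≤11 ✓
Π(2lᵢ+1) = 11×13×15 = 2145
triangle coeff Δ(5,6,7) = 1/174594420
Σ_t [0,4]: t=0:+1/4147200 t=1:−1/207360 t=2:+1/82944 t=3:−1/207360 t=4:+1/4147200 = 1/345600
(3j)²=420/46189 [(5 6 7; 0 0 0)], sign=-1
Σ_t [1,4]: t=1:−1/29030400 t=2:+1/967680 t=3:−1/311040 t=4:+1/829440 = -11/10886400
(3j)²=1408/146965 [(5 6 7; -1 3 -2)], sign=+1
⇒ 4πI² = 253440/1356277
I = (-1)√(253440/1356277/(4π)) = -0.12194344

-0.121943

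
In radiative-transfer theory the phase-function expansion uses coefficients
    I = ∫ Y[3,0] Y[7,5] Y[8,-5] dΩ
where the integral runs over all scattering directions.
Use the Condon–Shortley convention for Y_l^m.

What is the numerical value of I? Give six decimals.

0.109899

Checks pass: Σm=0; 18 even; l₃=8∈[4,10].
(2·3+1)(2·7+1)(2·8+1) = 1785
Δ: 2! 4! 12! / 19! → 1/5290740
sum: t=0:+1/7257600 t=1:−1/2073600 t=2:+1/7257600 = -1/4838400
3j²(3 7 8; 0 0 0) = Δ·Π!·Σ² = 252/20995  (sign -1)
sum: t=0:+1/5748019200 t=1:−1/159667200 t=2:+1/87091200 = 31/5748019200
3j²(3 7 8; 0 5 -5) = Δ·Π!·Σ² = 961/135660  (sign -1)
combine: 4πI² = 1785·252/20995·961/135660 = 60543/398905
take √, sign +1: I = 0.10989863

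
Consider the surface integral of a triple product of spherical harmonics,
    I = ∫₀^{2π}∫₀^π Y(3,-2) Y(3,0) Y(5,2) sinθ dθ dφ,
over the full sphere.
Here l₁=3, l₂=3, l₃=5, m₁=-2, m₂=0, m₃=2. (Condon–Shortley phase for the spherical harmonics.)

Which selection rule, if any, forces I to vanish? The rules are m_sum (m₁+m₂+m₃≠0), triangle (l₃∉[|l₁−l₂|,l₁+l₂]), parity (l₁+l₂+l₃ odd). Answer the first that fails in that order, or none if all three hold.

m₁+m₂+m₃ = -2 + 0 + 2 = 0  ✓
triangle: |3−3|=0 ≤ l₃=5 ≤ 3+3=6  ✓
parity: l₁+l₂+l₃ = 11 is odd  ✗

parity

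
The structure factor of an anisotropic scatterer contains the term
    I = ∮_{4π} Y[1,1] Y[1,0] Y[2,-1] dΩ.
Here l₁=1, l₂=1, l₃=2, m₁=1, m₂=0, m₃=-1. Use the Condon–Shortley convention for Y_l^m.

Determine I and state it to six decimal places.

Rules hold: Σm=0, L=4 even, 0≤2≤2.
N = 3·3·5 = 45
Δ = 0!·2!·2!/5! = 1/30
Racah Σ t=0..0: t=0:+1/1 = 1/1
⇒ 3j(1 1 2; 0 0 0)² = 2/15, sgn +1
Racah Σ t=0..0: t=0:+1/2 = 1/2
⇒ 3j(1 1 2; 1 0 -1)² = 1/10, sgn -1
4πI² = N·(3j₀)²·(3jₘ)² = 3/5
I = -1·√(0.6/4π) = -0.21850969

-0.218510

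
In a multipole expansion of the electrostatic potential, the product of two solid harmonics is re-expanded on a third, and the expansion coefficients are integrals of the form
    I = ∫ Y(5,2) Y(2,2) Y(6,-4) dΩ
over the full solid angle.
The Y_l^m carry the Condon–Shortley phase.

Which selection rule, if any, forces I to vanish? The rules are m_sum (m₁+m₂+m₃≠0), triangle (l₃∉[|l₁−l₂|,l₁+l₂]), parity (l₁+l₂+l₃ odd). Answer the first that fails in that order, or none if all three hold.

parity

Σmᵢ = 0  ✓
l₃∈[|l₁−l₂|,l₁+l₂]=[3,7], have l₃=6  ✓
Σlᵢ = 13 ⇒ odd  ✗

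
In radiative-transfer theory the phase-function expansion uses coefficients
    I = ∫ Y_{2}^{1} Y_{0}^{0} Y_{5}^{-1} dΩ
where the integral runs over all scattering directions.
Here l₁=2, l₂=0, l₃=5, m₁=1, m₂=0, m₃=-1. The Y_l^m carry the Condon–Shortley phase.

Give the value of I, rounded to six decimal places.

0.000000

l₃=5 ∉ [2,2] — triangle fails ⇒ I = 0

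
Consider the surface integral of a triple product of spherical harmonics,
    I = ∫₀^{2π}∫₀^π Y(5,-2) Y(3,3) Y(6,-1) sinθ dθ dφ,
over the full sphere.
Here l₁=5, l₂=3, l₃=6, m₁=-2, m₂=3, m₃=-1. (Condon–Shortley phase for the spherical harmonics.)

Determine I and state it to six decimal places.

Rules hold: Σm=0, L=14 even, 2≤6≤8.
N = 11·7·13 = 1001
Δ = 2!·8!·4!/15! = 1/675675
Racah Σ t=0..2: t=0:+1/8640 t=1:−1/2304 t=2:+1/8640 = -7/34560
⇒ 3j(5 3 6; 0 0 0)² = 7/429, sgn -1
Racah Σ t=2..2: t=2:+1/34560 = 1/34560
⇒ 3j(5 3 6; -2 3 -1)² = 7/429, sgn -1
4πI² = N·(3j₀)²·(3jₘ)² = 343/1287
I = +1·√(0.266511/4π) = 0.14563067

0.145631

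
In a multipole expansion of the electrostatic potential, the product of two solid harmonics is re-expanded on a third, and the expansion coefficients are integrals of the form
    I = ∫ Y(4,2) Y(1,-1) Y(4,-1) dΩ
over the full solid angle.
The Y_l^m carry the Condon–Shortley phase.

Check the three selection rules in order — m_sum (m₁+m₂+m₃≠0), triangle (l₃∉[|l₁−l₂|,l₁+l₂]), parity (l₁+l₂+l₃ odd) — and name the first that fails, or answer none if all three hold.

parity

Σmᵢ = 0  ✓
l₃∈[|l₁−l₂|,l₁+l₂]=[3,5], have l₃=4  ✓
Σlᵢ = 9 ⇒ odd  ✗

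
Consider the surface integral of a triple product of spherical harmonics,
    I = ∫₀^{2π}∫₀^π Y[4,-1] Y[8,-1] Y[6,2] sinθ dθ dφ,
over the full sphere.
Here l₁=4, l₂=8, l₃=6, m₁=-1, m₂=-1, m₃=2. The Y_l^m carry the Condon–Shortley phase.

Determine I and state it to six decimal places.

0.051191

m-sum 0 ✓  L=18 even ✓  4≤6≤12 ✓
Π(2lᵢ+1) = 9×17×13 = 1989
triangle coeff Δ(4,8,6) = 1/23279256
Σ_t [2,4]: t=2:+1/1658880 t=3:−1/518400 t=4:+1/1658880 = -1/1382400
(3j)²=504/46189 [(4 8 6; 0 0 0)], sign=-1
Σ_t [3,5]: t=3:−1/1244160 t=4:+1/1451520 t=5:−1/19353600 = -29/174182400
(3j)²=841/554268 [(4 8 6; -1 -1 2)], sign=-1
⇒ 4πI² = 317898/9653501
I = (+1)√(317898/9653501/(4π)) = 0.05119135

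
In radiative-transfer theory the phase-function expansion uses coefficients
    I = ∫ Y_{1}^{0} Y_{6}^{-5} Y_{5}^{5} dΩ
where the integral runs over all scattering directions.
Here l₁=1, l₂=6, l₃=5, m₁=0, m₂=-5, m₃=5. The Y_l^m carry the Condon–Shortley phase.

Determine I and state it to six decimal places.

-0.135514

m-sum 0 ✓  L=12 even ✓  5≤5≤7 ✓
Π(2lᵢ+1) = 3×13×11 = 429
triangle coeff Δ(1,6,5) = 1/858
Σ_t [1,1]: t=1:−1/14400 = -1/14400
(3j)²=6/143 [(1 6 5; 0 0 0)], sign=+1
Σ_t [1,1]: t=1:−1/3628800 = -1/3628800
(3j)²=1/78 [(1 6 5; 0 -5 5)], sign=-1
⇒ 4πI² = 3/13
I = (-1)√(3/13/(4π)) = -0.13551395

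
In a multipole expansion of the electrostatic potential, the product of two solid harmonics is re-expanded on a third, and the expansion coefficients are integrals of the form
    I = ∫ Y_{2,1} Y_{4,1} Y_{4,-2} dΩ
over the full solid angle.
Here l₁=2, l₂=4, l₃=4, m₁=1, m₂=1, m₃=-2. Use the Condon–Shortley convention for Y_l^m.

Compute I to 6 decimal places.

m-sum 0 ✓  L=10 even ✓  2≤4≤6 ✓
Π(2lᵢ+1) = 5×9×9 = 405
triangle coeff Δ(2,4,4) = 1/13860
Σ_t [0,2]: t=0:+1/192 t=1:−1/36 t=2:+1/192 = -5/288
(3j)²=20/693 [(2 4 4; 0 0 0)], sign=-1
Σ_t [0,1]: t=0:+1/240 t=1:−1/96 = -1/160
(3j)²=27/1540 [(2 4 4; 1 1 -2)], sign=-1
⇒ 4πI² = 1215/5929
I = (+1)√(1215/5929/(4π)) = 0.12770047

0.127700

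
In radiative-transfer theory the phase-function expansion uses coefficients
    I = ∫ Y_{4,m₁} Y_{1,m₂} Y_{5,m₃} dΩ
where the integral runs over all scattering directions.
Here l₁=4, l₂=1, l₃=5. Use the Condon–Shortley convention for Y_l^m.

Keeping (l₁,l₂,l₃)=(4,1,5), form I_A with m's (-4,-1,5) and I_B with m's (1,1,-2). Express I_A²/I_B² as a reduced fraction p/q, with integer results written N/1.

l's match ⇒ only the (l;m) 3-j factors differ between A and B.
A: triangle coeff Δ(4,1,5) = 1/495; Σ_t [0,0]: t=0:+1/80640 = 1/80640; (3j)²=1/11 [(4 1 5; -4 -1 5)], sign=+1
B: triangle coeff Δ(4,1,5) = 1/495; Σ_t [0,0]: t=0:+1/1440 = 1/1440; (3j)²=7/165 [(4 1 5; 1 1 -2)], sign=-1
I_A²/I_B² = (1/11)/(7/165) = 15/7

15/7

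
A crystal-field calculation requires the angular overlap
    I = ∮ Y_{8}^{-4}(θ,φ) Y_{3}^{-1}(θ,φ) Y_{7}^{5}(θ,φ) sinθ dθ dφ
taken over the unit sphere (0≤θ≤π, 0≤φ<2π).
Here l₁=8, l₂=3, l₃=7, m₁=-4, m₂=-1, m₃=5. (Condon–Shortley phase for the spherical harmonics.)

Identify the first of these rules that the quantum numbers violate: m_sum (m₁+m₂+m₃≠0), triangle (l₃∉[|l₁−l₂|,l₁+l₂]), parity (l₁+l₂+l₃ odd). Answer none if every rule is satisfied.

m₁+m₂+m₃ = -4 − 1 + 5 = 0  ✓
triangle: |8−3|=5 ≤ l₃=7 ≤ 8+3=11  ✓
parity: l₁+l₂+l₃ = 18 is even  ✓

none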